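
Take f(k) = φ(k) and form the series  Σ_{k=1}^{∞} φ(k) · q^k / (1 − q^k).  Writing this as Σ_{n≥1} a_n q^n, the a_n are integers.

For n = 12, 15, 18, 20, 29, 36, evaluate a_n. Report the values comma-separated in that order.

q^12  k|12↦φ(k): 12:4 6:2 4:2 3:2 2:1 1:1  a_12=12
[q^15] φ(15)=8,φ(5)=4,φ(3)=2,φ(1)=1 ⇒ 15
n=18: 18·1 9·2 6·3 3·6 2·9 1·18  φ→[6+6+2+2+1+1]=18
n=20: 20·1 10·2 5·4 4·5 2·10 1·20  φ→[8+4+4+2+1+1]=20
[q^29] φ(1)=1,φ(29)=28 ⇒ 29
[q^36] φ(1)=1,φ(2)=1,φ(3)=2,φ(4)=2,φ(6)=2,φ(9)=6,φ(12)=4,φ(18)=6,φ(36)=12 ⇒ 36

12, 15, 18, 20, 29, 36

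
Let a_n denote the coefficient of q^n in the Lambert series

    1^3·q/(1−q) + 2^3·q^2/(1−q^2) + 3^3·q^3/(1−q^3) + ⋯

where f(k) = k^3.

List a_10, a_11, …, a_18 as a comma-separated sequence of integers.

n=10: 1·10 2·5 5·2 10·1  f→[1+8+125+1000]=1134
[q^11] f(1)=1,f(11)=1331 ⇒ 1332
n=12: 12·1 6·2 4·3 3·4 2·6 1·12  f→[1728+216+64+27+8+1]=2044
q^13  k|13↦f(k): 13:2197 1:1  a_13=2198
n=14: 1·14 2·7 7·2 14·1  f→[1+8+343+2744]=3096
[q^15] f(15)=3375,f(5)=125,f(3)=27,f(1)=1 ⇒ 3528
q^16  k|16↦f(k): 16:4096 8:512 4:64 2:8 1:1  a_16=4681
d|17:{17,1}  Σf=4913+1=4914
d|18:{1,2,3,6,9,18}  Σf=1+8+27+216+729+5832=6813

1134, 1332, 2044, 2198, 3096, 3528, 4681, 4914, 6813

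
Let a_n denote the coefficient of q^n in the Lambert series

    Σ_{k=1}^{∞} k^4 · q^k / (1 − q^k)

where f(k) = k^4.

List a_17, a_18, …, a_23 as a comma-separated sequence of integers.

83522, 112931, 130322, 170898, 196964, 248914, 279842

d|17:{1,17}  Σf=1+83521=83522
[q^18] f(1)=1,f(2)=16,f(3)=81,f(6)=1296,f(9)=6561,f(18)=104976 ⇒ 112931
q^19  k|19↦f(k): 1:1 19:130321  a_19=130322
[q^20] f(20)=160000,f(10)=10000,f(5)=625,f(4)=256,f(2)=16,f(1)=1 ⇒ 170898
d|21:{21,7,3,1}  Σf=194481+2401+81+1=196964
d|22:{1,2,11,22}  Σf=1+16+14641+234256=248914
d|23:{23,1}  Σf=279841+1=279842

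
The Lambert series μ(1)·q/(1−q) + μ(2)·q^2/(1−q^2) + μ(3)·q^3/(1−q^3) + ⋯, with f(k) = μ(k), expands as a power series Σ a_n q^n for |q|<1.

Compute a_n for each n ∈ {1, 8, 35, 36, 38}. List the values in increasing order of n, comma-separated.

1, 0, 0, 0, 0

d|1:{1}  Σμ=1=1
n=8: 1·8 2·4 4·2 8·1  μ→[1+(-1)+0+0]=0
n=35: 1·35 5·7 7·5 35·1  μ→[1+(-1)+(-1)+1]=0
[q^36] μ(36)=0,μ(18)=0,μ(12)=0,μ(9)=0,μ(6)=1,μ(4)=0,μ(3)=-1,μ(2)=-1,μ(1)=1 ⇒ 0
n=38: 1·38 2·19 19·2 38·1  μ→[1+(-1)+(-1)+1]=0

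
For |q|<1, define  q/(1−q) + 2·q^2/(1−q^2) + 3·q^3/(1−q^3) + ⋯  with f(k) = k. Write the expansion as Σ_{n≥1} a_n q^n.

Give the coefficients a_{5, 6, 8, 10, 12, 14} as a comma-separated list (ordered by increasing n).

6, 12, 15, 18, 28, 24

d|5:{5,1}  Σf=5+1=6
n=6: 6·1 3·2 2·3 1·6  f→[6+3+2+1]=12
d|8:{8,4,2,1}  Σf=8+4+2+1=15
n=10: 10·1 5·2 2·5 1·10  f→[10+5+2+1]=18
q^12  k|12↦f(k): 1:1 2:2 3:3 4:4 6:6 12:12  a_12=28
n=14: 1·14 2·7 7·2 14·1  f→[1+2+7+14]=24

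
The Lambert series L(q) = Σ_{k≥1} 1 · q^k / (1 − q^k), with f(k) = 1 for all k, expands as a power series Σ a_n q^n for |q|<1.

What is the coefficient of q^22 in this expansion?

n=22: 1·22 2·11 11·2 22·1  f→[1+1+1+1]=4

a_22 = 4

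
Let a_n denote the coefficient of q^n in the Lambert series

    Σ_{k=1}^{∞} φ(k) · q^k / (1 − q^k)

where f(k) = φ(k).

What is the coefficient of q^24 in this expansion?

[q^24] φ(1)=1,φ(2)=1,φ(3)=2,φ(4)=2,φ(6)=2,φ(8)=4,φ(12)=4,φ(24)=8 ⇒ 24

a_24 = 24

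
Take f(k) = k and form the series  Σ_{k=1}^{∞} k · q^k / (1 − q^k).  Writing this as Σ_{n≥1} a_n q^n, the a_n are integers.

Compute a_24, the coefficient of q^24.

a_24 = 60

[q^24] f(1)=1,f(2)=2,f(3)=3,f(4)=4,f(6)=6,f(8)=8,f(12)=12,f(24)=24 ⇒ 60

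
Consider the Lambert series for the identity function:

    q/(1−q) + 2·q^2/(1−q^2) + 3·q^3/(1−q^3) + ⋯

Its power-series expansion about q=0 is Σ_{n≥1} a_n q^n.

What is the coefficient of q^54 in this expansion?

d|54:{54,27,18,9,6,3,2,1}  Σf=54+27+18+9+6+3+2+1=120

a_54 = 120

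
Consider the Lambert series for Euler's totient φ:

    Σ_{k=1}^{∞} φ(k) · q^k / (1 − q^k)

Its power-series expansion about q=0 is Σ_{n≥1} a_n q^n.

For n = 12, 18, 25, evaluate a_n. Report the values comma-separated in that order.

q^12  k|12↦φ(k): 12:4 6:2 4:2 3:2 2:1 1:1  a_12=12
d|18:{18,9,6,3,2,1}  Σφ=6+6+2+2+1+1=18
q^25  k|25↦φ(k): 1:1 5:4 25:20  a_25=25

12, 18, 25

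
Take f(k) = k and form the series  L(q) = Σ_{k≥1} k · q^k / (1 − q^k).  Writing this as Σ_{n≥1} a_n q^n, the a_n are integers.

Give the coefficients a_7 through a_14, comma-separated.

q^7  k|7↦f(k): 7:7 1:1  a_7=8
[q^8] f(1)=1,f(2)=2,f(4)=4,f(8)=8 ⇒ 15
d|9:{1,3,9}  Σf=1+3+9=13
n=10: 10·1 5·2 2·5 1·10  f→[10+5+2+1]=18
[q^11] f(1)=1,f(11)=11 ⇒ 12
n=12: 12·1 6·2 4·3 3·4 2·6 1·12  f→[12+6+4+3+2+1]=28
q^13  k|13↦f(k): 1:1 13:13  a_13=14
[q^14] f(14)=14,f(7)=7,f(2)=2,f(1)=1 ⇒ 24

8, 15, 13, 18, 12, 28, 14, 24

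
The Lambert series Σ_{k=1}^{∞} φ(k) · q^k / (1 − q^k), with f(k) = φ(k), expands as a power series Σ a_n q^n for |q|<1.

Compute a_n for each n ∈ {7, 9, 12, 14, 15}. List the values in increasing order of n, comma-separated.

n=7: 7·1 1·7  φ→[6+1]=7
n=9: 1·9 3·3 9·1  φ→[1+2+6]=9
q^12  k|12↦φ(k): 1:1 2:1 3:2 4:2 6:2 12:4  a_12=12
d|14:{1,2,7,14}  Σφ=1+1+6+6=14
d|15:{1,3,5,15}  Σφ=1+2+4+8=15

7, 9, 12, 14, 15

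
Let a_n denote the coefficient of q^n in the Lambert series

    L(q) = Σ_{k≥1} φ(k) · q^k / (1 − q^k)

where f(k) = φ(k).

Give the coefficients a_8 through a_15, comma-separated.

[q^8] φ(8)=4,φ(4)=2,φ(2)=1,φ(1)=1 ⇒ 8
d|9:{1,3,9}  Σφ=1+2+6=9
q^10  k|10↦φ(k): 10:4 5:4 2:1 1:1  a_10=10
n=11: 1·11 11·1  φ→[1+10]=11
n=12: 1·12 2·6 3·4 4·3 6·2 12·1  φ→[1+1+2+2+2+4]=12
[q^13] φ(1)=1,φ(13)=12 ⇒ 13
[q^14] φ(1)=1,φ(2)=1,φ(7)=6,φ(14)=6 ⇒ 14
d|15:{1,3,5,15}  Σφ=1+2+4+8=15

8, 9, 10, 11, 12, 13, 14, 15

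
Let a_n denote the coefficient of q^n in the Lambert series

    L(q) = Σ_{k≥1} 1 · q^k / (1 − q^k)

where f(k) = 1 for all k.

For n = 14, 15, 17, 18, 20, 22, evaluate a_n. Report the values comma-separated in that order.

d|14:{1,2,7,14}  Σf=1+1+1+1=4
d|15:{1,3,5,15}  Σf=1+1+1+1=4
d|17:{1,17}  Σf=1+1=2
q^18  k|18↦f(k): 18:1 9:1 6:1 3:1 2:1 1:1  a_18=6
q^20  k|20↦f(k): 1:1 2:1 4:1 5:1 10:1 20:1  a_20=6
q^22  k|22↦f(k): 1:1 2:1 11:1 22:1  a_22=4

4, 4, 2, 6, 6, 4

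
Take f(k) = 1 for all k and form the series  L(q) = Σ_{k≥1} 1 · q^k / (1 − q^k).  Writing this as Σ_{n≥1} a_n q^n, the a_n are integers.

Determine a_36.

a_36 = 9

[q^36] f(1)=1,f(2)=1,f(3)=1,f(4)=1,f(6)=1,f(9)=1,f(12)=1,f(18)=1,f(36)=1 ⇒ 9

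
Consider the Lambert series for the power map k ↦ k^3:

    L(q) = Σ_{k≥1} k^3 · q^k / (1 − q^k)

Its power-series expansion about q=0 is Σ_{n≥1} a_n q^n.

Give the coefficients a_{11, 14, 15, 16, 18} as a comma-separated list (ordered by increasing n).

1332, 3096, 3528, 4681, 6813

q^11  k|11↦f(k): 1:1 11:1331  a_11=1332
d|14:{14,7,2,1}  Σf=2744+343+8+1=3096
d|15:{1,3,5,15}  Σf=1+27+125+3375=3528
d|16:{16,8,4,2,1}  Σf=4096+512+64+8+1=4681
n=18: 1·18 2·9 3·6 6·3 9·2 18·1  f→[1+8+27+216+729+5832]=6813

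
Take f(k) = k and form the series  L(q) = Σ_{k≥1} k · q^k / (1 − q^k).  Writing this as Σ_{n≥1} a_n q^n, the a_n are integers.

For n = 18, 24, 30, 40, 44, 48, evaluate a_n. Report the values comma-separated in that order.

q^18  k|18↦f(k): 1:1 2:2 3:3 6:6 9:9 18:18  a_18=39
n=24: 24·1 12·2 8·3 6·4 4·6 3·8 2·12 1·24  f→[24+12+8+6+4+3+2+1]=60
n=30: 1·30 2·15 3·10 5·6 6·5 10·3 15·2 30·1  f→[1+2+3+5+6+10+15+30]=72
[q^40] f(1)=1,f(2)=2,f(4)=4,f(5)=5,f(8)=8,f(10)=10,f(20)=20,f(40)=40 ⇒ 90
q^44  k|44↦f(k): 44:44 22:22 11:11 4:4 2:2 1:1  a_44=84
[q^48] f(1)=1,f(2)=2,f(3)=3,f(4)=4,f(6)=6,f(8)=8,f(12)=12,f(16)=16,f(24)=24,f(48)=48 ⇒ 124

39, 60, 72, 90, 84, 124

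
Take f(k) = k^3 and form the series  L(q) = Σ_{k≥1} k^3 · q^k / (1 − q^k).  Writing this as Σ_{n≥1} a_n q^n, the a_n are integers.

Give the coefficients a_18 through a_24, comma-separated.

6813, 6860, 9198, 9632, 11988, 12168, 16380

[q^18] f(18)=5832,f(9)=729,f(6)=216,f(3)=27,f(2)=8,f(1)=1 ⇒ 6813
q^19  k|19↦f(k): 1:1 19:6859  a_19=6860
[q^20] f(20)=8000,f(10)=1000,f(5)=125,f(4)=64,f(2)=8,f(1)=1 ⇒ 9198
q^21  k|21↦f(k): 21:9261 7:343 3:27 1:1  a_21=9632
q^22  k|22↦f(k): 22:10648 11:1331 2:8 1:1  a_22=11988
d|23:{23,1}  Σf=12167+1=12168
n=24: 1·24 2·12 3·8 4·6 6·4 8·3 12·2 24·1  f→[1+8+27+64+216+512+1728+13824]=16380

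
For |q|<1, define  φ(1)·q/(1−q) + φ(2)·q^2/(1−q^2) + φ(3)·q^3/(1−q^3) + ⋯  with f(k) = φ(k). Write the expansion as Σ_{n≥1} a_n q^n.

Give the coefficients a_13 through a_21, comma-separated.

d|13:{13,1}  Σφ=12+1=13
d|14:{1,2,7,14}  Σφ=1+1+6+6=14
d|15:{15,5,3,1}  Σφ=8+4+2+1=15
d|16:{1,2,4,8,16}  Σφ=1+1+2+4+8=16
d|17:{17,1}  Σφ=16+1=17
[q^18] φ(18)=6,φ(9)=6,φ(6)=2,φ(3)=2,φ(2)=1,φ(1)=1 ⇒ 18
q^19  k|19↦φ(k): 19:18 1:1  a_19=19
[q^20] φ(20)=8,φ(10)=4,φ(5)=4,φ(4)=2,φ(2)=1,φ(1)=1 ⇒ 20
[q^21] φ(21)=12,φ(7)=6,φ(3)=2,φ(1)=1 ⇒ 21

13, 14, 15, 16, 17, 18, 19, 20, 21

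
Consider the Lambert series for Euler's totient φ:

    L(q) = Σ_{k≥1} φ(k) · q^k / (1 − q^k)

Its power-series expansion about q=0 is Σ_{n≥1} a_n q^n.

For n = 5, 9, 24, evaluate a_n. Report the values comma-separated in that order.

[q^5] φ(1)=1,φ(5)=4 ⇒ 5
[q^9] φ(9)=6,φ(3)=2,φ(1)=1 ⇒ 9
d|24:{1,2,3,4,6,8,12,24}  Σφ=1+1+2+2+2+4+4+8=24

5, 9, 24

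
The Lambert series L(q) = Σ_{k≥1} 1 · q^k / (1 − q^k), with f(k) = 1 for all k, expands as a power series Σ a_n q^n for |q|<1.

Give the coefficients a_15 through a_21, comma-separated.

q^15  k|15↦f(k): 15:1 5:1 3:1 1:1  a_15=4
d|16:{16,8,4,2,1}  Σf=1+1+1+1+1=5
[q^17] f(17)=1,f(1)=1 ⇒ 2
[q^18] f(1)=1,f(2)=1,f(3)=1,f(6)=1,f(9)=1,f(18)=1 ⇒ 6
n=19: 1·19 19·1  f→[1+1]=2
q^20  k|20↦f(k): 1:1 2:1 4:1 5:1 10:1 20:1  a_20=6
q^21  k|21↦f(k): 21:1 7:1 3:1 1:1  a_21=4

4, 5, 2, 6, 2, 6, 4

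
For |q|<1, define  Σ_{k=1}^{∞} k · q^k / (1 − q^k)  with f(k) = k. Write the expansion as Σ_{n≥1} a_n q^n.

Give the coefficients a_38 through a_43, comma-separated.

[q^38] f(1)=1,f(2)=2,f(19)=19,f(38)=38 ⇒ 60
d|39:{1,3,13,39}  Σf=1+3+13+39=56
[q^40] f(1)=1,f(2)=2,f(4)=4,f(5)=5,f(8)=8,f(10)=10,f(20)=20,f(40)=40 ⇒ 90
n=41: 41·1 1·41  f→[41+1]=42
[q^42] f(1)=1,f(2)=2,f(3)=3,f(6)=6,f(7)=7,f(14)=14,f(21)=21,f(42)=42 ⇒ 96
[q^43] f(43)=43,f(1)=1 ⇒ 44

60, 56, 90, 42, 96, 44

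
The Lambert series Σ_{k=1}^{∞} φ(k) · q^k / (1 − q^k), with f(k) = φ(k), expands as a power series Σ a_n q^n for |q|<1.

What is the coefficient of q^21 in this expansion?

n=21: 1·21 3·7 7·3 21·1  φ→[1+2+6+12]=21

a_21 = 21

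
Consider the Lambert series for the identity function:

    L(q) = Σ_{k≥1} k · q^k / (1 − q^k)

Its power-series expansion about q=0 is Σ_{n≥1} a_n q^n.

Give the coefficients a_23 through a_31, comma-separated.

24, 60, 31, 42, 40, 56, 30, 72, 32

q^23  k|23↦f(k): 1:1 23:23  a_23=24
d|24:{24,12,8,6,4,3,2,1}  Σf=24+12+8+6+4+3+2+1=60
q^25  k|25↦f(k): 25:25 5:5 1:1  a_25=31
d|26:{26,13,2,1}  Σf=26+13+2+1=42
d|27:{1,3,9,27}  Σf=1+3+9+27=40
q^28  k|28↦f(k): 1:1 2:2 4:4 7:7 14:14 28:28  a_28=56
d|29:{1,29}  Σf=1+29=30
d|30:{30,15,10,6,5,3,2,1}  Σf=30+15+10+6+5+3+2+1=72
q^31  k|31↦f(k): 1:1 31:31  a_31=32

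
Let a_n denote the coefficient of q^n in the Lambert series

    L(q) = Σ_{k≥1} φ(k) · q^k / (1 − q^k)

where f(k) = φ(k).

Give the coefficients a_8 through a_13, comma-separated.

[q^8] φ(8)=4,φ(4)=2,φ(2)=1,φ(1)=1 ⇒ 8
d|9:{9,3,1}  Σφ=6+2+1=9
q^10  k|10↦φ(k): 1:1 2:1 5:4 10:4  a_10=10
[q^11] φ(1)=1,φ(11)=10 ⇒ 11
n=12: 1·12 2·6 3·4 4·3 6·2 12·1  φ→[1+1+2+2+2+4]=12
n=13: 1·13 13·1  φ→[1+12]=13

8, 9, 10, 11, 12, 13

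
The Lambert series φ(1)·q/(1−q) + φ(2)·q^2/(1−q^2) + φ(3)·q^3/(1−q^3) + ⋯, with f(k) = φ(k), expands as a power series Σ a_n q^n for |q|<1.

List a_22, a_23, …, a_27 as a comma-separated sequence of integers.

d|22:{1,2,11,22}  Σφ=1+1+10+10=22
q^23  k|23↦φ(k): 1:1 23:22  a_23=23
d|24:{1,2,3,4,6,8,12,24}  Σφ=1+1+2+2+2+4+4+8=24
q^25  k|25↦φ(k): 25:20 5:4 1:1  a_25=25
d|26:{26,13,2,1}  Σφ=12+12+1+1=26
[q^27] φ(27)=18,φ(9)=6,φ(3)=2,φ(1)=1 ⇒ 27

22, 23, 24, 25, 26, 27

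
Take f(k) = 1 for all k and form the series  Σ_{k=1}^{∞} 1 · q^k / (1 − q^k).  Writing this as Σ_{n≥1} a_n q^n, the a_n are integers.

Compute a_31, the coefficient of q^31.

a_31 = 2

[q^31] f(1)=1,f(31)=1 ⇒ 2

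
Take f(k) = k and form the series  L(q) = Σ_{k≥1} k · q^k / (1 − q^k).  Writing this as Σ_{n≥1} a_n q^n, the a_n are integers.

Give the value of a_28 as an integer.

q^28  k|28↦f(k): 28:28 14:14 7:7 4:4 2:2 1:1  a_28=56

a_28 = 56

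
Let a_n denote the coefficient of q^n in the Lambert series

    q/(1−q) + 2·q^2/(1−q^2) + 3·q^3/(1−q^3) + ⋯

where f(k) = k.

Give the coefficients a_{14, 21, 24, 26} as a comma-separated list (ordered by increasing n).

n=14: 1·14 2·7 7·2 14·1  f→[1+2+7+14]=24
[q^21] f(21)=21,f(7)=7,f(3)=3,f(1)=1 ⇒ 32
n=24: 1·24 2·12 3·8 4·6 6·4 8·3 12·2 24·1  f→[1+2+3+4+6+8+12+24]=60
n=26: 26·1 13·2 2·13 1·26  f→[26+13+2+1]=42

24, 32, 60, 42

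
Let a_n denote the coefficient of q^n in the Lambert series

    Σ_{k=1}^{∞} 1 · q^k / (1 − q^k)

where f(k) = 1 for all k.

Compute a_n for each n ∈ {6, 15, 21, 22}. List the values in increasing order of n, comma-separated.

q^6  k|6↦f(k): 6:1 3:1 2:1 1:1  a_6=4
n=15: 1·15 3·5 5·3 15·1  f→[1+1+1+1]=4
d|21:{1,3,7,21}  Σf=1+1+1+1=4
[q^22] f(22)=1,f(11)=1,f(2)=1,f(1)=1 ⇒ 4

4, 4, 4, 4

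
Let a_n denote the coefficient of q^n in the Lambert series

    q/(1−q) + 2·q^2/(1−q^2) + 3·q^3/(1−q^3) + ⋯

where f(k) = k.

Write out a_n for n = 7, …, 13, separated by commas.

8, 15, 13, 18, 12, 28, 14

[q^7] f(1)=1,f(7)=7 ⇒ 8
d|8:{1,2,4,8}  Σf=1+2+4+8=15
d|9:{1,3,9}  Σf=1+3+9=13
[q^10] f(10)=10,f(5)=5,f(2)=2,f(1)=1 ⇒ 18
[q^11] f(1)=1,f(11)=11 ⇒ 12
d|12:{12,6,4,3,2,1}  Σf=12+6+4+3+2+1=28
[q^13] f(1)=1,f(13)=13 ⇒ 14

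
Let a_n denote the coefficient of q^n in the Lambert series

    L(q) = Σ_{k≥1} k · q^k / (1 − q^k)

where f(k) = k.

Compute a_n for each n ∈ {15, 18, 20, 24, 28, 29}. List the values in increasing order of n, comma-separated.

n=15: 15·1 5·3 3·5 1·15  f→[15+5+3+1]=24
n=18: 1·18 2·9 3·6 6·3 9·2 18·1  f→[1+2+3+6+9+18]=39
n=20: 1·20 2·10 4·5 5·4 10·2 20·1  f→[1+2+4+5+10+20]=42
d|24:{1,2,3,4,6,8,12,24}  Σf=1+2+3+4+6+8+12+24=60
d|28:{1,2,4,7,14,28}  Σf=1+2+4+7+14+28=56
n=29: 29·1 1·29  f→[29+1]=30

24, 39, 42, 60, 56, 30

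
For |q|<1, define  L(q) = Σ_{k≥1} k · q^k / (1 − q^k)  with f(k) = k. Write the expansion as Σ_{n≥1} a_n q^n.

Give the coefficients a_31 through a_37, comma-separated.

32, 63, 48, 54, 48, 91, 38

n=31: 1·31 31·1  f→[1+31]=32
q^32  k|32↦f(k): 32:32 16:16 8:8 4:4 2:2 1:1  a_32=63
n=33: 1·33 3·11 11·3 33·1  f→[1+3+11+33]=48
[q^34] f(34)=34,f(17)=17,f(2)=2,f(1)=1 ⇒ 54
d|35:{35,7,5,1}  Σf=35+7+5+1=48
q^36  k|36↦f(k): 1:1 2:2 3:3 4:4 6:6 9:9 12:12 18:18 36:36  a_36=91
[q^37] f(37)=37,f(1)=1 ⇒ 38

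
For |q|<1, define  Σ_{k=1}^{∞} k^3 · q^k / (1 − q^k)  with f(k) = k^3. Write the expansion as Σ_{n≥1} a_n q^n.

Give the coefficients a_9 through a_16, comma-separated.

757, 1134, 1332, 2044, 2198, 3096, 3528, 4681

q^9  k|9↦f(k): 9:729 3:27 1:1  a_9=757
n=10: 1·10 2·5 5·2 10·1  f→[1+8+125+1000]=1134
d|11:{1,11}  Σf=1+1331=1332
q^12  k|12↦f(k): 1:1 2:8 3:27 4:64 6:216 12:1728  a_12=2044
n=13: 1·13 13·1  f→[1+2197]=2198
d|14:{14,7,2,1}  Σf=2744+343+8+1=3096
q^15  k|15↦f(k): 15:3375 5:125 3:27 1:1  a_15=3528
[q^16] f(16)=4096,f(8)=512,f(4)=64,f(2)=8,f(1)=1 ⇒ 4681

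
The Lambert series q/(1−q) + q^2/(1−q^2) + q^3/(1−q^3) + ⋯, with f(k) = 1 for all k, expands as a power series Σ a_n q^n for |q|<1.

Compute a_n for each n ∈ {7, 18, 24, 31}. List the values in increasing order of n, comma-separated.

q^7  k|7↦f(k): 1:1 7:1  a_7=2
q^18  k|18↦f(k): 1:1 2:1 3:1 6:1 9:1 18:1  a_18=6
d|24:{24,12,8,6,4,3,2,1}  Σf=1+1+1+1+1+1+1+1=8
q^31  k|31↦f(k): 31:1 1:1  a_31=2

2, 6, 8, 2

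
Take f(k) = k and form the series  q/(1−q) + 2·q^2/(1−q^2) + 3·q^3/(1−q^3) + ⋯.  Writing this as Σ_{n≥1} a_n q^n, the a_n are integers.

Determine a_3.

a_3 = 4

[q^3] f(3)=3,f(1)=1 ⇒ 4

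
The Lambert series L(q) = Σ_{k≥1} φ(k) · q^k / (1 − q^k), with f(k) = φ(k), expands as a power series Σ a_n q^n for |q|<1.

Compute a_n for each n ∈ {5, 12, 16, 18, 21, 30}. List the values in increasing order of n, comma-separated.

q^5  k|5↦φ(k): 5:4 1:1  a_5=5
[q^12] φ(12)=4,φ(6)=2,φ(4)=2,φ(3)=2,φ(2)=1,φ(1)=1 ⇒ 12
n=16: 16·1 8·2 4·4 2·8 1·16  φ→[8+4+2+1+1]=16
n=18: 1·18 2·9 3·6 6·3 9·2 18·1  φ→[1+1+2+2+6+6]=18
q^21  k|21↦φ(k): 1:1 3:2 7:6 21:12  a_21=21
d|30:{1,2,3,5,6,10,15,30}  Σφ=1+1+2+4+2+4+8+8=30

5, 12, 16, 18, 21, 30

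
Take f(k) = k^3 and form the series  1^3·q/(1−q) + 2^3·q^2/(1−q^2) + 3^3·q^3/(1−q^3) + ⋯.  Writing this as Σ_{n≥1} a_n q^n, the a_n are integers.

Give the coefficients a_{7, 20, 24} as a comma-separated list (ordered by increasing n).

344, 9198, 16380

n=7: 7·1 1·7  f→[343+1]=344
[q^20] f(20)=8000,f(10)=1000,f(5)=125,f(4)=64,f(2)=8,f(1)=1 ⇒ 9198
[q^24] f(24)=13824,f(12)=1728,f(8)=512,f(6)=216,f(4)=64,f(3)=27,f(2)=8,f(1)=1 ⇒ 16380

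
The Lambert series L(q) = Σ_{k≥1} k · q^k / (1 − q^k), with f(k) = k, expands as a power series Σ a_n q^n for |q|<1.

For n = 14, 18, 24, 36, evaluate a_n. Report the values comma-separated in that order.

[q^14] f(14)=14,f(7)=7,f(2)=2,f(1)=1 ⇒ 24
d|18:{18,9,6,3,2,1}  Σf=18+9+6+3+2+1=39
q^24  k|24↦f(k): 24:24 12:12 8:8 6:6 4:4 3:3 2:2 1:1  a_24=60
[q^36] f(1)=1,f(2)=2,f(3)=3,f(4)=4,f(6)=6,f(9)=9,f(12)=12,f(18)=18,f(36)=36 ⇒ 91

24, 39, 60, 91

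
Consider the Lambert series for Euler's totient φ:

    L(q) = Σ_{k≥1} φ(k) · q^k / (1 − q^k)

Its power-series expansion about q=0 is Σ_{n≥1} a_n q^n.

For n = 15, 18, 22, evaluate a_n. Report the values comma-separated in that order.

q^15  k|15↦φ(k): 1:1 3:2 5:4 15:8  a_15=15
n=18: 18·1 9·2 6·3 3·6 2·9 1·18  φ→[6+6+2+2+1+1]=18
[q^22] φ(22)=10,φ(11)=10,φ(2)=1,φ(1)=1 ⇒ 22

15, 18, 22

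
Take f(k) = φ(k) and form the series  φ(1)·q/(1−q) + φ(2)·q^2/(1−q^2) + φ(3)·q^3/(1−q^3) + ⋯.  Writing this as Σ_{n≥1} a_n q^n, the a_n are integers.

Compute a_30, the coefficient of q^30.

n=30: 30·1 15·2 10·3 6·5 5·6 3·10 2·15 1·30  φ→[8+8+4+2+4+2+1+1]=30

a_30 = 30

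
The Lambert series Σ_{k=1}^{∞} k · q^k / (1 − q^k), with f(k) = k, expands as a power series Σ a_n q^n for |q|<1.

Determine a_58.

d|58:{58,29,2,1}  Σf=58+29+2+1=90

a_58 = 90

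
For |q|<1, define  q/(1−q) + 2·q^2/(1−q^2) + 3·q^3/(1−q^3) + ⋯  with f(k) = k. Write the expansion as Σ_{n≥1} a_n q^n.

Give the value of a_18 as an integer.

a_18 = 39

q^18  k|18↦f(k): 18:18 9:9 6:6 3:3 2:2 1:1  a_18=39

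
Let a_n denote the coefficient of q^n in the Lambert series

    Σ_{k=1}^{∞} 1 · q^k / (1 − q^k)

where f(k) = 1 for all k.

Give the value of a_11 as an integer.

a_11 = 2

n=11: 1·11 11·1  f→[1+1]=2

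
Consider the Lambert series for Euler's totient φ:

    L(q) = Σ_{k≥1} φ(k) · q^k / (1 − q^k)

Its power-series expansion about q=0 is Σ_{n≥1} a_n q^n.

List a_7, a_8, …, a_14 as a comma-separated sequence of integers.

d|7:{7,1}  Σφ=6+1=7
n=8: 1·8 2·4 4·2 8·1  φ→[1+1+2+4]=8
d|9:{9,3,1}  Σφ=6+2+1=9
[q^10] φ(10)=4,φ(5)=4,φ(2)=1,φ(1)=1 ⇒ 10
n=11: 1·11 11·1  φ→[1+10]=11
q^12  k|12↦φ(k): 1:1 2:1 3:2 4:2 6:2 12:4  a_12=12
[q^13] φ(13)=12,φ(1)=1 ⇒ 13
[q^14] φ(14)=6,φ(7)=6,φ(2)=1,φ(1)=1 ⇒ 14

7, 8, 9, 10, 11, 12, 13, 14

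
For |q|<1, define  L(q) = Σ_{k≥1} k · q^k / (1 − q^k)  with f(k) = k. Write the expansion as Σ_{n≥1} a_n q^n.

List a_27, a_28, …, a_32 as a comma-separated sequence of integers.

40, 56, 30, 72, 32, 63

[q^27] f(27)=27,f(9)=9,f(3)=3,f(1)=1 ⇒ 40
q^28  k|28↦f(k): 28:28 14:14 7:7 4:4 2:2 1:1  a_28=56
n=29: 29·1 1·29  f→[29+1]=30
n=30: 1·30 2·15 3·10 5·6 6·5 10·3 15·2 30·1  f→[1+2+3+5+6+10+15+30]=72
n=31: 1·31 31·1  f→[1+31]=32
d|32:{1,2,4,8,16,32}  Σf=1+2+4+8+16+32=63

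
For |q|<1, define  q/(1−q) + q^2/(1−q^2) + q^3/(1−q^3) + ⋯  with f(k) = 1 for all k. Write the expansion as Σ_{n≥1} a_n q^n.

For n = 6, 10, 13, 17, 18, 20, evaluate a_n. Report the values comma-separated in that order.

4, 4, 2, 2, 6, 6

n=6: 1·6 2·3 3·2 6·1  f→[1+1+1+1]=4
[q^10] f(10)=1,f(5)=1,f(2)=1,f(1)=1 ⇒ 4
n=13: 1·13 13·1  f→[1+1]=2
[q^17] f(1)=1,f(17)=1 ⇒ 2
[q^18] f(18)=1,f(9)=1,f(6)=1,f(3)=1,f(2)=1,f(1)=1 ⇒ 6
n=20: 1·20 2·10 4·5 5·4 10·2 20·1  f→[1+1+1+1+1+1]=6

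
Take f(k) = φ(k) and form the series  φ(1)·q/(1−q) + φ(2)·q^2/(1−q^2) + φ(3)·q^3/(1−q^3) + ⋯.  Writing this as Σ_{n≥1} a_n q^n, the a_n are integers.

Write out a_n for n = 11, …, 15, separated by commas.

q^11  k|11↦φ(k): 11:10 1:1  a_11=11
q^12  k|12↦φ(k): 12:4 6:2 4:2 3:2 2:1 1:1  a_12=12
[q^13] φ(13)=12,φ(1)=1 ⇒ 13
d|14:{1,2,7,14}  Σφ=1+1+6+6=14
q^15  k|15↦φ(k): 1:1 3:2 5:4 15:8  a_15=15

11, 12, 13, 14, 15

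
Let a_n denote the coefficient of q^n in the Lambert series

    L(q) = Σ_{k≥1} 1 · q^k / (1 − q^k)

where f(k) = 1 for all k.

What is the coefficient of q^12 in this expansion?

a_12 = 6

d|12:{12,6,4,3,2,1}  Σf=1+1+1+1+1+1=6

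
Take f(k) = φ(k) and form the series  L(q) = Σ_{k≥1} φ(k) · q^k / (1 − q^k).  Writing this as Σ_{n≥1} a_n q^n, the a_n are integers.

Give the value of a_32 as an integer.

d|32:{1,2,4,8,16,32}  Σφ=1+1+2+4+8+16=32

a_32 = 32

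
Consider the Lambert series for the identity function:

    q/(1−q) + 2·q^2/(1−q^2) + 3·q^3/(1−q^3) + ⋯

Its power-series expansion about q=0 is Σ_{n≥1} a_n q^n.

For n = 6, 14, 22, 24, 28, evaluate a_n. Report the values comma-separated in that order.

q^6  k|6↦f(k): 1:1 2:2 3:3 6:6  a_6=12
q^14  k|14↦f(k): 1:1 2:2 7:7 14:14  a_14=24
n=22: 22·1 11·2 2·11 1·22  f→[22+11+2+1]=36
n=24: 24·1 12·2 8·3 6·4 4·6 3·8 2·12 1·24  f→[24+12+8+6+4+3+2+1]=60
q^28  k|28↦f(k): 28:28 14:14 7:7 4:4 2:2 1:1  a_28=56

12, 24, 36, 60, 56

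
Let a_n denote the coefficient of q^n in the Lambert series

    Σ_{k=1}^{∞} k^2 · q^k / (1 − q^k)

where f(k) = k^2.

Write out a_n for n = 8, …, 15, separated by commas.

85, 91, 130, 122, 210, 170, 250, 260

d|8:{1,2,4,8}  Σf=1+4+16+64=85
[q^9] f(1)=1,f(3)=9,f(9)=81 ⇒ 91
n=10: 10·1 5·2 2·5 1·10  f→[100+25+4+1]=130
n=11: 11·1 1·11  f→[121+1]=122
n=12: 1·12 2·6 3·4 4·3 6·2 12·1  f→[1+4+9+16+36+144]=210
[q^13] f(1)=1,f(13)=169 ⇒ 170
[q^14] f(14)=196,f(7)=49,f(2)=4,f(1)=1 ⇒ 250
n=15: 1·15 3·5 5·3 15·1  f→[1+9+25+225]=260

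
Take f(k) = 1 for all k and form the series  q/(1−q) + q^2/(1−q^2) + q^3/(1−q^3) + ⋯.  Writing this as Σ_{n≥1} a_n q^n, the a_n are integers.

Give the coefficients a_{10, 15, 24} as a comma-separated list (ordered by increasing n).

4, 4, 8

n=10: 1·10 2·5 5·2 10·1  f→[1+1+1+1]=4
n=15: 15·1 5·3 3·5 1·15  f→[1+1+1+1]=4
[q^24] f(1)=1,f(2)=1,f(3)=1,f(4)=1,f(6)=1,f(8)=1,f(12)=1,f(24)=1 ⇒ 8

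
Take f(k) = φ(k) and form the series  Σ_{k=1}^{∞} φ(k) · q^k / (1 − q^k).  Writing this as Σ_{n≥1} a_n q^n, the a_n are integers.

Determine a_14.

q^14  k|14↦φ(k): 1:1 2:1 7:6 14:6  a_14=14

a_14 = 14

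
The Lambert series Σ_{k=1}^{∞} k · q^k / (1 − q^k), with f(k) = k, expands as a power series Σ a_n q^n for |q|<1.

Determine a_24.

d|24:{24,12,8,6,4,3,2,1}  Σf=24+12+8+6+4+3+2+1=60

a_24 = 60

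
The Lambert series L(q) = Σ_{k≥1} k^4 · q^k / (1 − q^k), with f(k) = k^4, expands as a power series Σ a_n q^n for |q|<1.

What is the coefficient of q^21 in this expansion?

a_21 = 196964

[q^21] f(1)=1,f(3)=81,f(7)=2401,f(21)=194481 ⇒ 196964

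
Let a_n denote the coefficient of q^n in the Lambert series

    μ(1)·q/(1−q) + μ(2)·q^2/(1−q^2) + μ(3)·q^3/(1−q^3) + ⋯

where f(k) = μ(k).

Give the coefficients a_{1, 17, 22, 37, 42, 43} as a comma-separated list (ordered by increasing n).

q^1  k|1↦μ(k): 1:1  a_1=1
q^17  k|17↦μ(k): 1:1 17:-1  a_17=0
q^22  k|22↦μ(k): 1:1 2:-1 11:-1 22:1  a_22=0
n=37: 1·37 37·1  μ→[1+(-1)]=0
d|42:{42,21,14,7,6,3,2,1}  Σμ=(-1)+1+1+(-1)+1+(-1)+(-1)+1=0
n=43: 43·1 1·43  μ→[(-1)+1]=0

1, 0, 0, 0, 0, 0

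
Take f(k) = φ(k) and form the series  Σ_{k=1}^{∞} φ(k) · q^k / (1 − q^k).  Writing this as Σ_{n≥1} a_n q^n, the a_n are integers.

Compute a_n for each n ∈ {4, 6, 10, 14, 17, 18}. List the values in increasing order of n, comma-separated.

n=4: 1·4 2·2 4·1  φ→[1+1+2]=4
n=6: 6·1 3·2 2·3 1·6  φ→[2+2+1+1]=6
q^10  k|10↦φ(k): 1:1 2:1 5:4 10:4  a_10=10
d|14:{1,2,7,14}  Σφ=1+1+6+6=14
q^17  k|17↦φ(k): 1:1 17:16  a_17=17
d|18:{1,2,3,6,9,18}  Σφ=1+1+2+2+6+6=18

4, 6, 10, 14, 17, 18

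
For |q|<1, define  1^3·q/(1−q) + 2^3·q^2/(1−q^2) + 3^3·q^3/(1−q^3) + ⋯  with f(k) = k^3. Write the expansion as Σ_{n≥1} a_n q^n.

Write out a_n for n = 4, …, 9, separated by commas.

73, 126, 252, 344, 585, 757

[q^4] f(4)=64,f(2)=8,f(1)=1 ⇒ 73
[q^5] f(1)=1,f(5)=125 ⇒ 126
n=6: 6·1 3·2 2·3 1·6  f→[216+27+8+1]=252
d|7:{7,1}  Σf=343+1=344
[q^8] f(8)=512,f(4)=64,f(2)=8,f(1)=1 ⇒ 585
n=9: 1·9 3·3 9·1  f→[1+27+729]=757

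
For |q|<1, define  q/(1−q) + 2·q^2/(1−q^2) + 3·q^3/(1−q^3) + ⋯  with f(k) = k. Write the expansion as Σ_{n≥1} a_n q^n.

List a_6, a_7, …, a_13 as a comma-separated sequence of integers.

12, 8, 15, 13, 18, 12, 28, 14

n=6: 6·1 3·2 2·3 1·6  f→[6+3+2+1]=12
d|7:{7,1}  Σf=7+1=8
n=8: 1·8 2·4 4·2 8·1  f→[1+2+4+8]=15
n=9: 9·1 3·3 1·9  f→[9+3+1]=13
[q^10] f(1)=1,f(2)=2,f(5)=5,f(10)=10 ⇒ 18
q^11  k|11↦f(k): 11:11 1:1  a_11=12
q^12  k|12↦f(k): 12:12 6:6 4:4 3:3 2:2 1:1  a_12=28
d|13:{1,13}  Σf=1+13=14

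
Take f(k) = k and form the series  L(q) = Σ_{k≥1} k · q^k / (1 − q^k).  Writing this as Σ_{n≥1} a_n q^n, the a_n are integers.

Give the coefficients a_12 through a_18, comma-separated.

n=12: 12·1 6·2 4·3 3·4 2·6 1·12  f→[12+6+4+3+2+1]=28
d|13:{1,13}  Σf=1+13=14
q^14  k|14↦f(k): 1:1 2:2 7:7 14:14  a_14=24
[q^15] f(1)=1,f(3)=3,f(5)=5,f(15)=15 ⇒ 24
[q^16] f(1)=1,f(2)=2,f(4)=4,f(8)=8,f(16)=16 ⇒ 31
q^17  k|17↦f(k): 17:17 1:1  a_17=18
[q^18] f(1)=1,f(2)=2,f(3)=3,f(6)=6,f(9)=9,f(18)=18 ⇒ 39

28, 14, 24, 24, 31, 18, 39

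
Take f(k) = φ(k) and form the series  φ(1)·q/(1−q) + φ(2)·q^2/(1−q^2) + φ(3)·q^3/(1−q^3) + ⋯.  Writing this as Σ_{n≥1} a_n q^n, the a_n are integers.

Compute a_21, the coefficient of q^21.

[q^21] φ(1)=1,φ(3)=2,φ(7)=6,φ(21)=12 ⇒ 21

a_21 = 21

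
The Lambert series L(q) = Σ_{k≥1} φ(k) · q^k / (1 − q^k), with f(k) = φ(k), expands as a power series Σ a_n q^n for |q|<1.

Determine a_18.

q^18  k|18↦φ(k): 18:6 9:6 6:2 3:2 2:1 1:1  a_18=18

a_18 = 18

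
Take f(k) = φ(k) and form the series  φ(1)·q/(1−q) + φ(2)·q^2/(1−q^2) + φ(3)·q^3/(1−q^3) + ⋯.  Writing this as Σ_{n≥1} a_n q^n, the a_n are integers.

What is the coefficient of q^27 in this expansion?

n=27: 27·1 9·3 3·9 1·27  φ→[18+6+2+1]=27

a_27 = 27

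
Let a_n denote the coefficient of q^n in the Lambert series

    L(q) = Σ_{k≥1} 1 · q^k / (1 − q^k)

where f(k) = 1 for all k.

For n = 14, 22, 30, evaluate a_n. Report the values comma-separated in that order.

n=14: 14·1 7·2 2·7 1·14  f→[1+1+1+1]=4
q^22  k|22↦f(k): 22:1 11:1 2:1 1:1  a_22=4
[q^30] f(1)=1,f(2)=1,f(3)=1,f(5)=1,f(6)=1,f(10)=1,f(15)=1,f(30)=1 ⇒ 8

4, 4, 8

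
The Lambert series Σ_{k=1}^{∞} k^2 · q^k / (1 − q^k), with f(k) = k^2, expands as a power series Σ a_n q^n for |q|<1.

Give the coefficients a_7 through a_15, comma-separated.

d|7:{1,7}  Σf=1+49=50
d|8:{1,2,4,8}  Σf=1+4+16+64=85
n=9: 9·1 3·3 1·9  f→[81+9+1]=91
q^10  k|10↦f(k): 10:100 5:25 2:4 1:1  a_10=130
n=11: 11·1 1·11  f→[121+1]=122
[q^12] f(12)=144,f(6)=36,f(4)=16,f(3)=9,f(2)=4,f(1)=1 ⇒ 210
[q^13] f(13)=169,f(1)=1 ⇒ 170
[q^14] f(14)=196,f(7)=49,f(2)=4,f(1)=1 ⇒ 250
d|15:{15,5,3,1}  Σf=225+25+9+1=260

50, 85, 91, 130, 122, 210, 170, 250, 260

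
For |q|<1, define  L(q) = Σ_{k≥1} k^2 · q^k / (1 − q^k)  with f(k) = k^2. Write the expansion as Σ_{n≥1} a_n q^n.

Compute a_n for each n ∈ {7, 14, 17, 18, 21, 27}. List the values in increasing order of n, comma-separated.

[q^7] f(7)=49,f(1)=1 ⇒ 50
[q^14] f(1)=1,f(2)=4,f(7)=49,f(14)=196 ⇒ 250
q^17  k|17↦f(k): 1:1 17:289  a_17=290
q^18  k|18↦f(k): 1:1 2:4 3:9 6:36 9:81 18:324  a_18=455
d|21:{1,3,7,21}  Σf=1+9+49+441=500
n=27: 1·27 3·9 9·3 27·1  f→[1+9+81+729]=820

50, 250, 290, 455, 500, 820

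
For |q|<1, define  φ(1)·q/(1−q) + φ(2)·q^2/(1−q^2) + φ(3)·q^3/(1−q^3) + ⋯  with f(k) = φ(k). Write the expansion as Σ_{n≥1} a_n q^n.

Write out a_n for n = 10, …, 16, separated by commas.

d|10:{1,2,5,10}  Σφ=1+1+4+4=10
[q^11] φ(11)=10,φ(1)=1 ⇒ 11
n=12: 1·12 2·6 3·4 4·3 6·2 12·1  φ→[1+1+2+2+2+4]=12
n=13: 13·1 1·13  φ→[12+1]=13
n=14: 14·1 7·2 2·7 1·14  φ→[6+6+1+1]=14
[q^15] φ(15)=8,φ(5)=4,φ(3)=2,φ(1)=1 ⇒ 15
n=16: 16·1 8·2 4·4 2·8 1·16  φ→[8+4+2+1+1]=16

10, 11, 12, 13, 14, 15, 16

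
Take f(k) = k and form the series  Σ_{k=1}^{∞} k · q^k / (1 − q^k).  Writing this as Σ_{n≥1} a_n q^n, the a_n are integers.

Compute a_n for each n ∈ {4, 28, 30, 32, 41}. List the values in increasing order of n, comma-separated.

7, 56, 72, 63, 42

q^4  k|4↦f(k): 1:1 2:2 4:4  a_4=7
q^28  k|28↦f(k): 28:28 14:14 7:7 4:4 2:2 1:1  a_28=56
q^30  k|30↦f(k): 30:30 15:15 10:10 6:6 5:5 3:3 2:2 1:1  a_30=72
n=32: 1·32 2·16 4·8 8·4 16·2 32·1  f→[1+2+4+8+16+32]=63
d|41:{41,1}  Σf=41+1=42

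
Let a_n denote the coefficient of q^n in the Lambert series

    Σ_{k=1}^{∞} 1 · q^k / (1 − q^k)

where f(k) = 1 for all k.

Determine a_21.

a_21 = 4

d|21:{1,3,7,21}  Σf=1+1+1+1=4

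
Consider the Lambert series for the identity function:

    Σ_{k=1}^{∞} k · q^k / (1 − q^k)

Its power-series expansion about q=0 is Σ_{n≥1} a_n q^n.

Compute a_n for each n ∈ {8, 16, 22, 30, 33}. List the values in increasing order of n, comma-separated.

15, 31, 36, 72, 48

d|8:{1,2,4,8}  Σf=1+2+4+8=15
d|16:{16,8,4,2,1}  Σf=16+8+4+2+1=31
q^22  k|22↦f(k): 1:1 2:2 11:11 22:22  a_22=36
n=30: 30·1 15·2 10·3 6·5 5·6 3·10 2·15 1·30  f→[30+15+10+6+5+3+2+1]=72
d|33:{1,3,11,33}  Σf=1+3+11+33=48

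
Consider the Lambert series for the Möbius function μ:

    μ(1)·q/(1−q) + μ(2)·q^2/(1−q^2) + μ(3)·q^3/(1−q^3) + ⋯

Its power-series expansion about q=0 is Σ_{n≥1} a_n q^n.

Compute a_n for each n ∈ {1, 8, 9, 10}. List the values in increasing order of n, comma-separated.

q^1  k|1↦μ(k): 1:1  a_1=1
q^8  k|8↦μ(k): 1:1 2:-1 4:0 8:0  a_8=0
[q^9] μ(9)=0,μ(3)=-1,μ(1)=1 ⇒ 0
n=10: 10·1 5·2 2·5 1·10  μ→[1+(-1)+(-1)+1]=0

1, 0, 0, 0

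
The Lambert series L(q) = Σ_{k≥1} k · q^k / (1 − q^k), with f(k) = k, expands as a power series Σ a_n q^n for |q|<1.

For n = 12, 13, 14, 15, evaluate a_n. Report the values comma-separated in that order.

28, 14, 24, 24

d|12:{1,2,3,4,6,12}  Σf=1+2+3+4+6+12=28
q^13  k|13↦f(k): 1:1 13:13  a_13=14
q^14  k|14↦f(k): 1:1 2:2 7:7 14:14  a_14=24
q^15  k|15↦f(k): 15:15 5:5 3:3 1:1  a_15=24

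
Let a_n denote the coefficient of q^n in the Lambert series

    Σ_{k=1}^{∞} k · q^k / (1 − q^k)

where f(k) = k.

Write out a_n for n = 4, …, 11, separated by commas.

q^4  k|4↦f(k): 4:4 2:2 1:1  a_4=7
q^5  k|5↦f(k): 5:5 1:1  a_5=6
q^6  k|6↦f(k): 6:6 3:3 2:2 1:1  a_6=12
[q^7] f(7)=7,f(1)=1 ⇒ 8
[q^8] f(8)=8,f(4)=4,f(2)=2,f(1)=1 ⇒ 15
n=9: 1·9 3·3 9·1  f→[1+3+9]=13
d|10:{1,2,5,10}  Σf=1+2+5+10=18
n=11: 11·1 1·11  f→[11+1]=12

7, 6, 12, 8, 15, 13, 18, 12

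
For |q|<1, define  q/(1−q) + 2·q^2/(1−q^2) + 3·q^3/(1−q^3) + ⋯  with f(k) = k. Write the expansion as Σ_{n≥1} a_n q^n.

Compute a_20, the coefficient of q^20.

a_20 = 42

d|20:{1,2,4,5,10,20}  Σf=1+2+4+5+10+20=42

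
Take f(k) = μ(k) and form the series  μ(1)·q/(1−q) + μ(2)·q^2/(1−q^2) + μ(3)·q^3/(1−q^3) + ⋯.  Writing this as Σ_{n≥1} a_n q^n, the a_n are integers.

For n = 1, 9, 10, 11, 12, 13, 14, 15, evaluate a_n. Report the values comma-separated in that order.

q^1  k|1↦μ(k): 1:1  a_1=1
[q^9] μ(1)=1,μ(3)=-1,μ(9)=0 ⇒ 0
n=10: 1·10 2·5 5·2 10·1  μ→[1+(-1)+(-1)+1]=0
[q^11] μ(11)=-1,μ(1)=1 ⇒ 0
q^12  k|12↦μ(k): 12:0 6:1 4:0 3:-1 2:-1 1:1  a_12=0
n=13: 13·1 1·13  μ→[(-1)+1]=0
n=14: 1·14 2·7 7·2 14·1  μ→[1+(-1)+(-1)+1]=0
n=15: 1·15 3·5 5·3 15·1  μ→[1+(-1)+(-1)+1]=0

1, 0, 0, 0, 0, 0, 0, 0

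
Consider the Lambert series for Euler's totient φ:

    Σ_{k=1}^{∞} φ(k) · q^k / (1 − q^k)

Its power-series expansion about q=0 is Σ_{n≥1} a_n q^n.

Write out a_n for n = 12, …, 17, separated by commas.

d|12:{1,2,3,4,6,12}  Σφ=1+1+2+2+2+4=12
n=13: 1·13 13·1  φ→[1+12]=13
n=14: 1·14 2·7 7·2 14·1  φ→[1+1+6+6]=14
d|15:{15,5,3,1}  Σφ=8+4+2+1=15
d|16:{1,2,4,8,16}  Σφ=1+1+2+4+8=16
q^17  k|17↦φ(k): 1:1 17:16  a_17=17

12, 13, 14, 15, 16, 17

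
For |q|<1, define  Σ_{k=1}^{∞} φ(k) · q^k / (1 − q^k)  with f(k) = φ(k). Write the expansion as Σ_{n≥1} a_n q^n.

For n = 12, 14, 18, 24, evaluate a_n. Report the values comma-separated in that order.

n=12: 12·1 6·2 4·3 3·4 2·6 1·12  φ→[4+2+2+2+1+1]=12
d|14:{1,2,7,14}  Σφ=1+1+6+6=14
[q^18] φ(1)=1,φ(2)=1,φ(3)=2,φ(6)=2,φ(9)=6,φ(18)=6 ⇒ 18
[q^24] φ(24)=8,φ(12)=4,φ(8)=4,φ(6)=2,φ(4)=2,φ(3)=2,φ(2)=1,φ(1)=1 ⇒ 24

12, 14, 18, 24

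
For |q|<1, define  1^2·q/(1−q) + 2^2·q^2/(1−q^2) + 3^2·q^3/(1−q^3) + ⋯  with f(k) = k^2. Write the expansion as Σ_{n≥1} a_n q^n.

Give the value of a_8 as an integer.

a_8 = 85

d|8:{8,4,2,1}  Σf=64+16+4+1=85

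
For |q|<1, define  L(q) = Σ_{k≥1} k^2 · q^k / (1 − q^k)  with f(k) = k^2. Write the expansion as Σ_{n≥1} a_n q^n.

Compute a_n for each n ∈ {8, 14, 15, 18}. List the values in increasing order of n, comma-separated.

85, 250, 260, 455

q^8  k|8↦f(k): 1:1 2:4 4:16 8:64  a_8=85
d|14:{14,7,2,1}  Σf=196+49+4+1=250
q^15  k|15↦f(k): 1:1 3:9 5:25 15:225  a_15=260
n=18: 1·18 2·9 3·6 6·3 9·2 18·1  f→[1+4+9+36+81+324]=455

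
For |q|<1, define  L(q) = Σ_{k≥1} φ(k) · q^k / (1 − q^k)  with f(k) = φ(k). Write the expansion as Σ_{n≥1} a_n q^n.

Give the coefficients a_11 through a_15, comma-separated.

n=11: 1·11 11·1  φ→[1+10]=11
q^12  k|12↦φ(k): 1:1 2:1 3:2 4:2 6:2 12:4  a_12=12
n=13: 1·13 13·1  φ→[1+12]=13
d|14:{14,7,2,1}  Σφ=6+6+1+1=14
d|15:{1,3,5,15}  Σφ=1+2+4+8=15

11, 12, 13, 14, 15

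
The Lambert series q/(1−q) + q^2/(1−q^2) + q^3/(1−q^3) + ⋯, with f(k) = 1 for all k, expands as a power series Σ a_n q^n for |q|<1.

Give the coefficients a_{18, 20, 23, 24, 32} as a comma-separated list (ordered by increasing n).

6, 6, 2, 8, 6

[q^18] f(18)=1,f(9)=1,f(6)=1,f(3)=1,f(2)=1,f(1)=1 ⇒ 6
n=20: 20·1 10·2 5·4 4·5 2·10 1·20  f→[1+1+1+1+1+1]=6
[q^23] f(23)=1,f(1)=1 ⇒ 2
d|24:{1,2,3,4,6,8,12,24}  Σf=1+1+1+1+1+1+1+1=8
[q^32] f(32)=1,f(16)=1,f(8)=1,f(4)=1,f(2)=1,f(1)=1 ⇒ 6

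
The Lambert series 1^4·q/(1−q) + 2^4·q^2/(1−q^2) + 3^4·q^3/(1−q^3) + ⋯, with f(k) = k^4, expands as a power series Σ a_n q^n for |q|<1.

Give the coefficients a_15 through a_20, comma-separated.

51332, 69905, 83522, 112931, 130322, 170898

[q^15] f(1)=1,f(3)=81,f(5)=625,f(15)=50625 ⇒ 51332
n=16: 16·1 8·2 4·4 2·8 1·16  f→[65536+4096+256+16+1]=69905
q^17  k|17↦f(k): 17:83521 1:1  a_17=83522
d|18:{1,2,3,6,9,18}  Σf=1+16+81+1296+6561+104976=112931
[q^19] f(19)=130321,f(1)=1 ⇒ 130322
n=20: 20·1 10·2 5·4 4·5 2·10 1·20  f→[160000+10000+625+256+16+1]=170898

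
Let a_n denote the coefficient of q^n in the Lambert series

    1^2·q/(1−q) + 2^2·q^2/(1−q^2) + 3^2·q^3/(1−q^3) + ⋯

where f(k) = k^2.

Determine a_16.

a_16 = 341

q^16  k|16↦f(k): 1:1 2:4 4:16 8:64 16:256  a_16=341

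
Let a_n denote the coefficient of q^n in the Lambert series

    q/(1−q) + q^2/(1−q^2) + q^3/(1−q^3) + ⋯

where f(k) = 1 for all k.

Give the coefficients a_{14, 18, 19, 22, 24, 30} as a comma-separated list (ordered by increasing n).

[q^14] f(14)=1,f(7)=1,f(2)=1,f(1)=1 ⇒ 4
n=18: 1·18 2·9 3·6 6·3 9·2 18·1  f→[1+1+1+1+1+1]=6
[q^19] f(19)=1,f(1)=1 ⇒ 2
d|22:{22,11,2,1}  Σf=1+1+1+1=4
[q^24] f(24)=1,f(12)=1,f(8)=1,f(6)=1,f(4)=1,f(3)=1,f(2)=1,f(1)=1 ⇒ 8
n=30: 1·30 2·15 3·10 5·6 6·5 10·3 15·2 30·1  f→[1+1+1+1+1+1+1+1]=8

4, 6, 2, 4, 8, 8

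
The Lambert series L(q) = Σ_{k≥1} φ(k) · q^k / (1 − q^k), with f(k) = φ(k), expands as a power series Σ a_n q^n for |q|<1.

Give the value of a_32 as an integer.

[q^32] φ(32)=16,φ(16)=8,φ(8)=4,φ(4)=2,φ(2)=1,φ(1)=1 ⇒ 32

a_32 = 32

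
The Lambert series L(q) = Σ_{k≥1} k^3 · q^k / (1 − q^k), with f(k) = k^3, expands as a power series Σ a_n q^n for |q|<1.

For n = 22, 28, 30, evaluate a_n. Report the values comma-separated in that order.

d|22:{22,11,2,1}  Σf=10648+1331+8+1=11988
n=28: 1·28 2·14 4·7 7·4 14·2 28·1  f→[1+8+64+343+2744+21952]=25112
[q^30] f(30)=27000,f(15)=3375,f(10)=1000,f(6)=216,f(5)=125,f(3)=27,f(2)=8,f(1)=1 ⇒ 31752

11988, 25112, 31752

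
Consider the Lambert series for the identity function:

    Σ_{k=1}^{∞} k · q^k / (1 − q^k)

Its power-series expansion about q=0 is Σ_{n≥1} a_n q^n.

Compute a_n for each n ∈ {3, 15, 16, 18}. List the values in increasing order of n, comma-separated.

q^3  k|3↦f(k): 1:1 3:3  a_3=4
d|15:{15,5,3,1}  Σf=15+5+3+1=24
[q^16] f(1)=1,f(2)=2,f(4)=4,f(8)=8,f(16)=16 ⇒ 31
q^18  k|18↦f(k): 18:18 9:9 6:6 3:3 2:2 1:1  a_18=39

4, 24, 31, 39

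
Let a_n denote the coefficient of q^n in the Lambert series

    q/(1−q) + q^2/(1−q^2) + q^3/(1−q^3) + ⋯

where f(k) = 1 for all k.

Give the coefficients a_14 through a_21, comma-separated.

4, 4, 5, 2, 6, 2, 6, 4

d|14:{1,2,7,14}  Σf=1+1+1+1=4
[q^15] f(1)=1,f(3)=1,f(5)=1,f(15)=1 ⇒ 4
[q^16] f(1)=1,f(2)=1,f(4)=1,f(8)=1,f(16)=1 ⇒ 5
[q^17] f(17)=1,f(1)=1 ⇒ 2
d|18:{18,9,6,3,2,1}  Σf=1+1+1+1+1+1=6
[q^19] f(19)=1,f(1)=1 ⇒ 2
d|20:{20,10,5,4,2,1}  Σf=1+1+1+1+1+1=6
n=21: 1·21 3·7 7·3 21·1  f→[1+1+1+1]=4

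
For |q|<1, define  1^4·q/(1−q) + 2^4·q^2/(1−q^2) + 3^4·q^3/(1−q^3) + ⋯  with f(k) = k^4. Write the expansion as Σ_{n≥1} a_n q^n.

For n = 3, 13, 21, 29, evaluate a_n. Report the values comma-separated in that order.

82, 28562, 196964, 707282

[q^3] f(1)=1,f(3)=81 ⇒ 82
n=13: 13·1 1·13  f→[28561+1]=28562
q^21  k|21↦f(k): 1:1 3:81 7:2401 21:194481  a_21=196964
n=29: 1·29 29·1  f→[1+707281]=707282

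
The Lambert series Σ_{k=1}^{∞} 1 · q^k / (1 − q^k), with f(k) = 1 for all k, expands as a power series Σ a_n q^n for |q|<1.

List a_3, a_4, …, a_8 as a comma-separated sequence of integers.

q^3  k|3↦f(k): 1:1 3:1  a_3=2
d|4:{4,2,1}  Σf=1+1+1=3
q^5  k|5↦f(k): 5:1 1:1  a_5=2
n=6: 1·6 2·3 3·2 6·1  f→[1+1+1+1]=4
n=7: 1·7 7·1  f→[1+1]=2
n=8: 1·8 2·4 4·2 8·1  f→[1+1+1+1]=4

2, 3, 2, 4, 2, 4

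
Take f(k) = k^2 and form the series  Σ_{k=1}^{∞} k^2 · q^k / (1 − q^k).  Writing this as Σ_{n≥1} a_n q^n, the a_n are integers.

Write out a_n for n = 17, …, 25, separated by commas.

n=17: 1·17 17·1  f→[1+289]=290
[q^18] f(1)=1,f(2)=4,f(3)=9,f(6)=36,f(9)=81,f(18)=324 ⇒ 455
q^19  k|19↦f(k): 19:361 1:1  a_19=362
q^20  k|20↦f(k): 1:1 2:4 4:16 5:25 10:100 20:400  a_20=546
[q^21] f(21)=441,f(7)=49,f(3)=9,f(1)=1 ⇒ 500
d|22:{1,2,11,22}  Σf=1+4+121+484=610
q^23  k|23↦f(k): 23:529 1:1  a_23=530
n=24: 24·1 12·2 8·3 6·4 4·6 3·8 2·12 1·24  f→[576+144+64+36+16+9+4+1]=850
n=25: 1·25 5·5 25·1  f→[1+25+625]=651

290, 455, 362, 546, 500, 610, 530, 850, 651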